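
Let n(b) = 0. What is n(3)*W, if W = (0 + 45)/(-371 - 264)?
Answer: 0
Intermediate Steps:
W = -9/127 (W = 45/(-635) = 45*(-1/635) = -9/127 ≈ -0.070866)
n(3)*W = 0*(-9/127) = 0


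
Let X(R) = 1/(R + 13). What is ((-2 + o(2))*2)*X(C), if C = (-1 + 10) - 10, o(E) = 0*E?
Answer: -⅓ ≈ -0.33333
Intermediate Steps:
o(E) = 0
C = -1 (C = 9 - 10 = -1)
X(R) = 1/(13 + R)
((-2 + o(2))*2)*X(C) = ((-2 + 0)*2)/(13 - 1) = -2*2/12 = -4*1/12 = -⅓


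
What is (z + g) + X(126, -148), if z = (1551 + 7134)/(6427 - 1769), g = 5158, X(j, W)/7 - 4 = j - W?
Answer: 33099117/4658 ≈ 7105.9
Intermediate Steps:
X(j, W) = 28 - 7*W + 7*j (X(j, W) = 28 + 7*(j - W) = 28 + (-7*W + 7*j) = 28 - 7*W + 7*j)
z = 8685/4658 ≈ 1.8645
(z + g) + X(126, -148) = (8685/4658 + 5158) + (28 - 7*(-148) + 7*126) = 24034649/4658 + (28 + 1036 + 882) = 24034649/4658 + 1946 = 33099117/4658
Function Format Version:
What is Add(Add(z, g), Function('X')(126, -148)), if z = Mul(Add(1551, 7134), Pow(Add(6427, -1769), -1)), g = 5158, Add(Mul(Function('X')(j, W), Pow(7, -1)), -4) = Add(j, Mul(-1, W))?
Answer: Rational(33099117, 4658) ≈ 7105.9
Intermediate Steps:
Function('X')(j, W) = Add(28, Mul(-7, W), Mul(7, j)) (Function('X')(j, W) = Add(28, Mul(7, Add(j, Mul(-1, W)))) = Add(28, Add(Mul(-7, W), Mul(7, j))) = Add(28, Mul(-7, W), Mul(7, j)))
z = Rational(8685, 4658) (z = Mul(8685, Pow(4658, -1)) = Mul(8685, Rational(1, 4658)) = Rational(8685, 4658) ≈ 1.8645)
Add(Add(z, g), Function('X')(126, -148)) = Add(Add(Rational(8685, 4658), 5158), Add(28, Mul(-7, -148), Mul(7, 126))) = Add(Rational(24034649, 4658), Add(28, 1036, 882)) = Add(Rational(24034649, 4658), 1946) = Rational(33099117, 4658)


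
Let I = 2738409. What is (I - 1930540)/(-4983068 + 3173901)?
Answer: -807869/1809167 ≈ -0.44654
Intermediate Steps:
(I - 1930540)/(-4983068 + 3173901) = (2738409 - 1930540)/(-4983068 + 3173901) = 807869/(-1809167) = 807869*(-1/1809167) = -807869/1809167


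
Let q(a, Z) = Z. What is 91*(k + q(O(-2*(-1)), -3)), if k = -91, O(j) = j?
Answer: -8554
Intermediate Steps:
91*(k + q(O(-2*(-1)), -3)) = 91*(-91 - 3) = 91*(-94) = -8554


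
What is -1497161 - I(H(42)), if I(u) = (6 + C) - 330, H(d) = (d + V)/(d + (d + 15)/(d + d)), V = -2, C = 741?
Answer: -1497578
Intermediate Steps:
H(d) = (-2 + d)/(d + (15 + d)/(2*d)) (H(d) = (d - 2)/(d + (d + 15)/(d + d)) = (-2 + d)/(d + (15 + d)/((2*d))) = (-2 + d)/(d + (15 + d)*(1/(2*d))) = (-2 + d)/(d + (15 + d)/(2*d)))
I(u) = 417 (I(u) = (6 + 741) - 330 = 747 - 330 = 417)
-1497161 - I(H(42)) = -1497161 - 1*417 = -1497161 - 417 = -1497578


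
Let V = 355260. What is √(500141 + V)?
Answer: √855401 ≈ 924.88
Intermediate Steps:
√(500141 + V) = √(500141 + 355260) = √855401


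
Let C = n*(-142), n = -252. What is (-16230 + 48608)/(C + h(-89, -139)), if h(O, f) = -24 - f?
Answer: 32378/35899 ≈ 0.90192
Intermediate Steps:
C = 35784 (C = -252*(-142) = 35784)
(-16230 + 48608)/(C + h(-89, -139)) = (-16230 + 48608)/(35784 + (-24 - 1*(-139))) = 32378/(35784 + (-24 + 139)) = 32378/(35784 + 115) = 32378/35899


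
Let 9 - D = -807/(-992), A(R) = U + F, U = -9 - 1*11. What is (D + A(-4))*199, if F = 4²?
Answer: 826447/992 ≈ 833.11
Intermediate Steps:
F = 16
U = -20 (U = -9 - 11 = -20)
A(R) = -4 (A(R) = -20 + 16 = -4)
D = 8121/992 (D = 9 - (-807)/(-992) = 9 - (-807)*(-1)/992 = 9 - 1*807/992 = 9 - 807/992 = 8121/992 ≈ 8.1865)
(D + A(-4))*199 = (8121/992 - 4)*199 = (4153/992)*199 = 826447/992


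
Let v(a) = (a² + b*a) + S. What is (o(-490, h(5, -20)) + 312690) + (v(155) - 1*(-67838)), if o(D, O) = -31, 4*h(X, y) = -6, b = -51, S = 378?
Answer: 396995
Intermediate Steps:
h(X, y) = -3/2 (h(X, y) = (¼)*(-6) = -3/2)
v(a) = 378 + a² - 51*a (v(a) = (a² - 51*a) + 378 = 378 + a² - 51*a)
(o(-490, h(5, -20)) + 312690) + (v(155) - 1*(-67838)) = (-31 + 312690) + ((378 + 155² - 51*155) - 1*(-67838)) = 312659 + ((378 + 24025 - 7905) + 67838) = 312659 + (16498 + 67838) = 312659 + 84336 = 396995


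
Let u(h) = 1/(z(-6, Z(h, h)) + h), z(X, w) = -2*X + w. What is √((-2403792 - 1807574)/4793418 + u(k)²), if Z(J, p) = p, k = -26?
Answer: I*√99617170636599/10652040 ≈ 0.93699*I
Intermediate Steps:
z(X, w) = w - 2*X
u(h) = 1/(12 + 2*h) (u(h) = 1/((h - 2*(-6)) + h) = 1/((h + 12) + h) = 1/((12 + h) + h) = 1/(12 + 2*h))
√((-2403792 - 1807574)/4793418 + u(k)²) = √((-2403792 - 1807574)/4793418 + (1/(2*(6 - 26)))²) = √(-4211366*1/4793418 + ((½)/(-20))²) = √(-2105683/2396709 + ((½)*(-1/20))²) = √(-2105683/2396709 + (-1/40)²) = √(-2105683/2396709 + 1/1600) = √(-3366696091/3834734400) = I*√99617170636599/10652040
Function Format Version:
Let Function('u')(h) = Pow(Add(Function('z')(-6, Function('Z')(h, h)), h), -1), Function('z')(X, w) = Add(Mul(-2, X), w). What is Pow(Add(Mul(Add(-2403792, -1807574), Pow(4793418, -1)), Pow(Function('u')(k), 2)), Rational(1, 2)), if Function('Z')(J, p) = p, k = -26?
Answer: Mul(Rational(1, 10652040), I, Pow(99617170636599, Rational(1, 2))) ≈ Mul(0.93699, I)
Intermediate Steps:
Function('z')(X, w) = Add(w, Mul(-2, X))
Function('u')(h) = Pow(Add(12, Mul(2, h)), -1) (Function('u')(h) = Pow(Add(Add(h, Mul(-2, -6)), h), -1) = Pow(Add(Add(h, 12), h), -1) = Pow(Add(Add(12, h), h), -1) = Pow(Add(12, Mul(2, h)), -1))
Pow(Add(Mul(Add(-2403792, -1807574), Pow(4793418, -1)), Pow(Function('u')(k), 2)), Rational(1, 2)) = Pow(Add(Mul(Add(-2403792, -1807574), Pow(4793418, -1)), Pow(Mul(Rational(1, 2), Pow(Add(6, -26), -1)), 2)), Rational(1, 2)) = Pow(Add(Mul(-4211366, Rational(1, 4793418)), Pow(Mul(Rational(1, 2), Pow(-20, -1)), 2)), Rational(1, 2)) = Pow(Add(Rational(-2105683, 2396709), Pow(Mul(Rational(1, 2), Rational(-1, 20)), 2)), Rational(1, 2)) = Pow(Add(Rational(-2105683, 2396709), Pow(Rational(-1, 40), 2)), Rational(1, 2)) = Pow(Add(Rational(-2105683, 2396709), Rational(1, 1600)), Rational(1, 2)) = Pow(Rational(-3366696091, 3834734400), Rational(1, 2)) = Mul(Rational(1, 10652040), I, Pow(99617170636599, Rational(1, 2)))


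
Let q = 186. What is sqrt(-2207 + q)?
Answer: I*sqrt(2021) ≈ 44.956*I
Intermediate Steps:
sqrt(-2207 + q) = sqrt(-2207 + 186) = sqrt(-2021) = I*sqrt(2021)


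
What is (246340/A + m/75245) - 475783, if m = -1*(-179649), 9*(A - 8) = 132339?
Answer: -15644098455382/32882065 ≈ -4.7576e+5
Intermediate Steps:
A = 44137/3 (A = 8 + (⅑)*132339 = 8 + 44113/3 = 44137/3 ≈ 14712.)
m = 179649
(246340/A + m/75245) - 475783 = (246340/(44137/3) + 179649/75245) - 475783 = (246340*(3/44137) + 179649*(1/75245)) - 475783 = (739020/44137 + 179649/75245) - 475783 = 629076513/32882065 - 475783 = -15644098455382/32882065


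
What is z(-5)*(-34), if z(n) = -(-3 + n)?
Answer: -272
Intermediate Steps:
z(n) = 3 - n
z(-5)*(-34) = (3 - 1*(-5))*(-34) = (3 + 5)*(-34) = 8*(-34) = -272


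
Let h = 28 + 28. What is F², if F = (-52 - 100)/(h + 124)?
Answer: 1444/2025 ≈ 0.71309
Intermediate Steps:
h = 56
F = -38/45 (F = (-52 - 100)/(56 + 124) = -152/180 = -152*1/180 = -38/45 ≈ -0.84444)
F² = (-38/45)² = 1444/2025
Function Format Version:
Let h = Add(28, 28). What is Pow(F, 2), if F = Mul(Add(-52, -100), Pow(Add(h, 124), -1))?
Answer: Rational(1444, 2025) ≈ 0.71309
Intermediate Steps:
h = 56
F = Rational(-38, 45) (F = Mul(Add(-52, -100), Pow(Add(56, 124), -1)) = Mul(-152, Pow(180, -1)) = Mul(-152, Rational(1, 180)) = Rational(-38, 45) ≈ -0.84444)
Pow(F, 2) = Pow(Rational(-38, 45), 2) = Rational(1444, 2025)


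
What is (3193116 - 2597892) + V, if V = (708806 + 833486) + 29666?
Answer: 2167182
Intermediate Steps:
V = 1571958 (V = 1542292 + 29666 = 1571958)
(3193116 - 2597892) + V = (3193116 - 2597892) + 1571958 = 595224 + 1571958 = 2167182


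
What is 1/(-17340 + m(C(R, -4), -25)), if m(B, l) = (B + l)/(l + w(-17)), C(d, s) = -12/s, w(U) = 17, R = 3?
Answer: -4/69349 ≈ -5.7679e-5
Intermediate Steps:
m(B, l) = (B + l)/(17 + l) (m(B, l) = (B + l)/(l + 17) = (B + l)/(17 + l))
1/(-17340 + m(C(R, -4), -25)) = 1/(-17340 + (-12/(-4) - 25)/(17 - 25)) = 1/(-17340 + (-12*(-¼) - 25)/(-8)) = 1/(-17340 - (3 - 25)/8) = 1/(-17340 - ⅛*(-22)) = 1/(-17340 + 11/4) = 1/(-69349/4) = -4/69349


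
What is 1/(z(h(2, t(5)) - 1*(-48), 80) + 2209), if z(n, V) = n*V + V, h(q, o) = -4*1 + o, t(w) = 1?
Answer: 1/5889 ≈ 0.00016981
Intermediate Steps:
h(q, o) = -4 + o
z(n, V) = V + V*n (z(n, V) = V*n + V = V + V*n)
1/(z(h(2, t(5)) - 1*(-48), 80) + 2209) = 1/(80*(1 + ((-4 + 1) - 1*(-48))) + 2209) = 1/(80*(1 + (-3 + 48)) + 2209) = 1/(80*(1 + 45) + 2209) = 1/(80*46 + 2209) = 1/(3680 + 2209) = 1/5889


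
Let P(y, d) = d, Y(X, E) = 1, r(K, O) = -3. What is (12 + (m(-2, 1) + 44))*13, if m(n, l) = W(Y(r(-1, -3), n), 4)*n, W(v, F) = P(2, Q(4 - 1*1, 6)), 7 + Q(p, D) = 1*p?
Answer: 832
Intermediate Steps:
Q(p, D) = -7 + p (Q(p, D) = -7 + 1*p = -7 + p)
W(v, F) = -4 (W(v, F) = -7 + (4 - 1*1) = -7 + (4 - 1) = -7 + 3 = -4)
m(n, l) = -4*n
(12 + (m(-2, 1) + 44))*13 = (12 + (-4*(-2) + 44))*13 = (12 + (8 + 44))*13 = (12 + 52)*13 = 64*13 = 832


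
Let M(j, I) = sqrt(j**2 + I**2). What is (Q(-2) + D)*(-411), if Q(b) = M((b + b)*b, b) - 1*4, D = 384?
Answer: -156180 - 822*sqrt(17) ≈ -1.5957e+5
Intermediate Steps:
M(j, I) = sqrt(I**2 + j**2)
Q(b) = -4 + sqrt(b**2 + 4*b**4) (Q(b) = sqrt(b**2 + ((b + b)*b)**2) - 1*4 = sqrt(b**2 + ((2*b)*b)**2) - 4 = sqrt(b**2 + (2*b**2)**2) - 4 = sqrt(b**2 + 4*b**4) - 4 = -4 + sqrt(b**2 + 4*b**4))
(Q(-2) + D)*(-411) = ((-4 + sqrt((-2)**2 + 4*(-2)**4)) + 384)*(-411) = ((-4 + sqrt(4 + 4*16)) + 384)*(-411) = ((-4 + sqrt(4 + 64)) + 384)*(-411) = ((-4 + sqrt(68)) + 384)*(-411) = ((-4 + 2*sqrt(17)) + 384)*(-411) = (380 + 2*sqrt(17))*(-411) = -156180 - 822*sqrt(17)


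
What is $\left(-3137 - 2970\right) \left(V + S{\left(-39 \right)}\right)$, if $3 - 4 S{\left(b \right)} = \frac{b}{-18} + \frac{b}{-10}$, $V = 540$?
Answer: $- \frac{98792939}{30} \approx -3.2931 \cdot 10^{6}$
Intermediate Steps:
$S{\left(b \right)} = \frac{3}{4} + \frac{7 b}{180}$ ($S{\left(b \right)} = \frac{3}{4} - \frac{\frac{b}{-18} + \frac{b}{-10}}{4} = \frac{3}{4} - \frac{b \left(- \frac{1}{18}\right) + b \left(- \frac{1}{10}\right)}{4} = \frac{3}{4} - \frac{- \frac{b}{18} - \frac{b}{10}}{4} = \frac{3}{4} - \frac{\left(- \frac{7}{45}\right) b}{4} = \frac{3}{4} + \frac{7 b}{180}$)
$\left(-3137 - 2970\right) \left(V + S{\left(-39 \right)}\right) = \left(-3137 - 2970\right) \left(540 + \left(\frac{3}{4} + \frac{7}{180} \left(-39\right)\right)\right) = - 6107 \left(540 + \left(\frac{3}{4} - \frac{91}{60}\right)\right) = - 6107 \left(540 - \frac{23}{30}\right) = \left(-6107\right) \frac{16177}{30} = - \frac{98792939}{30}$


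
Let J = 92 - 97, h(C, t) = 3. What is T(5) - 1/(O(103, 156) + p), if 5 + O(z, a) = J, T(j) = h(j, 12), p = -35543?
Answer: 106660/35553 ≈ 3.0000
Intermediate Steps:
J = -5
T(j) = 3
O(z, a) = -10 (O(z, a) = -5 - 5 = -10)
T(5) - 1/(O(103, 156) + p) = 3 - 1/(-10 - 35543) = 3 - 1/(-35553) = 3 - 1*(-1/35553) = 3 + 1/35553 = 106660/35553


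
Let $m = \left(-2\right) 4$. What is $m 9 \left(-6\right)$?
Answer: $432$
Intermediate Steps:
$m = -8$
$m 9 \left(-6\right) = \left(-8\right) 9 \left(-6\right) = \left(-72\right) \left(-6\right) = 432$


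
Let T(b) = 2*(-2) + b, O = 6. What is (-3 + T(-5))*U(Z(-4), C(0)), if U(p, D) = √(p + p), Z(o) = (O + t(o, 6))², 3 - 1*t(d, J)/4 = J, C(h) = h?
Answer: -72*√2 ≈ -101.82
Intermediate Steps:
t(d, J) = 12 - 4*J
T(b) = -4 + b
Z(o) = 36 (Z(o) = (6 + (12 - 4*6))² = (6 + (12 - 24))² = (6 - 12)² = (-6)² = 36)
U(p, D) = √2*√p (U(p, D) = √(2*p) = √2*√p)
(-3 + T(-5))*U(Z(-4), C(0)) = (-3 + (-4 - 5))*(√2*√36) = (-3 - 9)*(√2*6) = -72*√2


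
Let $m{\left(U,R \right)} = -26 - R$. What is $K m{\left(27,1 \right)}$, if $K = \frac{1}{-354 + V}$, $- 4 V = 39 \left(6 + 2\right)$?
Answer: $\frac{1}{16} \approx 0.0625$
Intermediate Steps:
$V = -78$ ($V = - \frac{39 \left(6 + 2\right)}{4} = - \frac{39 \cdot 8}{4} = \left(- \frac{1}{4}\right) 312 = -78$)
$K = - \frac{1}{432}$ ($K = \frac{1}{-354 - 78} = \frac{1}{-432} = - \frac{1}{432} \approx -0.0023148$)
$K m{\left(27,1 \right)} = - \frac{-26 - 1}{432} = \left(- \frac{1}{432}\right) \left(-27\right) = \frac{1}{16}$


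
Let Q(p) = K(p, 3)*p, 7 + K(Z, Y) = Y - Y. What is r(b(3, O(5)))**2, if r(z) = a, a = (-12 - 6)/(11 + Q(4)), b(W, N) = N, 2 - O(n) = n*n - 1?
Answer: 324/289 ≈ 1.1211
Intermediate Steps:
K(Z, Y) = -7 (K(Z, Y) = -7 + (Y - Y) = -7 + 0 = -7)
O(n) = 3 - n**2 (O(n) = 2 - (n*n - 1) = 2 - (n**2 - 1) = 2 - (-1 + n**2) = 2 + (1 - n**2) = 3 - n**2)
Q(p) = -7*p
a = 18/17 (a = (-12 - 6)/(11 - 7*4) = -18/(11 - 28) = -18/(-17) = -18*(-1/17) = 18/17 ≈ 1.0588)
r(z) = 18/17
r(b(3, O(5)))**2 = (18/17)**2 = 324/289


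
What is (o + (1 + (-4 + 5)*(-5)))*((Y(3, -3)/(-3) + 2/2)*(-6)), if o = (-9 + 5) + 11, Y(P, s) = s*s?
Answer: 36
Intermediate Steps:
Y(P, s) = s²
o = 7 (o = -4 + 11 = 7)
(o + (1 + (-4 + 5)*(-5)))*((Y(3, -3)/(-3) + 2/2)*(-6)) = (7 + (1 + (-4 + 5)*(-5)))*(((-3)²/(-3) + 2/2)*(-6)) = (7 + (1 + 1*(-5)))*((9*(-⅓) + 2*(½))*(-6)) = (7 + (1 - 5))*((-3 + 1)*(-6)) = (7 - 4)*(-2*(-6)) = 3*12 = 36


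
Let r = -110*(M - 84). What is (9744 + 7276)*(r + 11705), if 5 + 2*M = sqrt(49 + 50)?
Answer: 361164400 - 2808300*sqrt(11) ≈ 3.5185e+8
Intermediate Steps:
M = -5/2 + 3*sqrt(11)/2 (M = -5/2 + sqrt(49 + 50)/2 = -5/2 + sqrt(99)/2 = -5/2 + (3*sqrt(11))/2 = -5/2 + 3*sqrt(11)/2 ≈ 2.4749)
r = 9515 - 165*sqrt(11) (r = -110*((-5/2 + 3*sqrt(11)/2) - 84) = -110*(-173/2 + 3*sqrt(11)/2) = 9515 - 165*sqrt(11) ≈ 8967.8)
(9744 + 7276)*(r + 11705) = (9744 + 7276)*((9515 - 165*sqrt(11)) + 11705) = 17020*(21220 - 165*sqrt(11)) = 361164400 - 2808300*sqrt(11)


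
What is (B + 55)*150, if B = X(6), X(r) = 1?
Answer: 8400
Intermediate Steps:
B = 1
(B + 55)*150 = (1 + 55)*150 = 56*150 = 8400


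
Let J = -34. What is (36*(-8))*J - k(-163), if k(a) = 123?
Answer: 9669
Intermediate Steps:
(36*(-8))*J - k(-163) = (36*(-8))*(-34) - 1*123 = -288*(-34) - 123 = 9792 - 123 = 9669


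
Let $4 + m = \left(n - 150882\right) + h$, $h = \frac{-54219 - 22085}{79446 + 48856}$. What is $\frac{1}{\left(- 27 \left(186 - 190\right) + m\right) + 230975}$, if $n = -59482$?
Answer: $\frac{64151}{1328849813} \approx 4.8276 \cdot 10^{-5}$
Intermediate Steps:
$h = - \frac{38152}{64151}$ ($h = - \frac{76304}{128302} = \left(-76304\right) \frac{1}{128302} = - \frac{38152}{64151} \approx -0.59472$)
$m = - \frac{13495355720}{64151}$ ($m = -4 - \frac{13495099116}{64151} = - \frac{13495355720}{64151} \approx -2.1037 \cdot 10^{5}$)
$\frac{1}{\left(- 27 \left(186 - 190\right) + m\right) + 230975} = \frac{1}{\left(- 27 \left(186 - 190\right) - \frac{13495355720}{64151}\right) + 230975} = \frac{1}{\left(\left(-27\right) \left(-4\right) - \frac{13495355720}{64151}\right) + 230975} = \frac{1}{\left(108 - \frac{13495355720}{64151}\right) + 230975} = \frac{1}{- \frac{13488427412}{64151} + 230975} = \frac{1}{\frac{1328849813}{64151}} = \frac{64151}{1328849813}$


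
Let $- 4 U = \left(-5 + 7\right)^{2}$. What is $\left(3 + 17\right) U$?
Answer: $-20$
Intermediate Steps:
$U = -1$ ($U = - \frac{\left(-5 + 7\right)^{2}}{4} = - \frac{2^{2}}{4} = \left(- \frac{1}{4}\right) 4 = -1$)
$\left(3 + 17\right) U = \left(3 + 17\right) \left(-1\right) = 20 \left(-1\right) = -20$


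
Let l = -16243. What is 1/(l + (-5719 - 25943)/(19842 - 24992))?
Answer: -2575/41809894 ≈ -6.1588e-5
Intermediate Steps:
1/(l + (-5719 - 25943)/(19842 - 24992)) = 1/(-16243 + (-5719 - 25943)/(19842 - 24992)) = 1/(-16243 - 31662/(-5150)) = 1/(-16243 - 31662*(-1/5150)) = 1/(-16243 + 15831/2575) = 1/(-41809894/2575) = -2575/41809894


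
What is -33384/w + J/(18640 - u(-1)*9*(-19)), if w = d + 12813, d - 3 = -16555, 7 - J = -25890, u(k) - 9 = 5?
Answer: 799027939/78646126 ≈ 10.160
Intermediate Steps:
u(k) = 14 (u(k) = 9 + 5 = 14)
J = 25897 (J = 7 - 1*(-25890) = 7 + 25890 = 25897)
d = -16552 (d = 3 - 16555 = -16552)
w = -3739 (w = -16552 + 12813 = -3739)
-33384/w + J/(18640 - u(-1)*9*(-19)) = -33384/(-3739) + 25897/(18640 - 14*9*(-19)) = -33384*(-1/3739) + 25897/(18640 - 126*(-19)) = 33384/3739 + 25897/(18640 - 1*(-2394)) = 33384/3739 + 25897/(18640 + 2394) = 33384/3739 + 25897/21034 = 799027939/78646126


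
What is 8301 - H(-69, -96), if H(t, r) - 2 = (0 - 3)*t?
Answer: 8092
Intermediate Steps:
H(t, r) = 2 - 3*t (H(t, r) = 2 + (0 - 3)*t = 2 - 3*t)
8301 - H(-69, -96) = 8301 - (2 - 3*(-69)) = 8301 - (2 + 207) = 8301 - 1*209 = 8301 - 209 = 8092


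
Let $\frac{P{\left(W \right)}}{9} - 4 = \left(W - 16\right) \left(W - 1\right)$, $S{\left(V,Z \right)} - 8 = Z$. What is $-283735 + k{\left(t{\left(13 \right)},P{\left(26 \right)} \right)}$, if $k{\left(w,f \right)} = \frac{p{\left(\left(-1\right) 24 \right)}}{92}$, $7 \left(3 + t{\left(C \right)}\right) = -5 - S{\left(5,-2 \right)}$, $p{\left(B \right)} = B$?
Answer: $- \frac{6525911}{23} \approx -2.8374 \cdot 10^{5}$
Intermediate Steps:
$S{\left(V,Z \right)} = 8 + Z$
$P{\left(W \right)} = 36 + 9 \left(-1 + W\right) \left(-16 + W\right)$ ($P{\left(W \right)} = 36 + 9 \left(W - 16\right) \left(W - 1\right) = 36 + 9 \left(-16 + W\right) \left(-1 + W\right) = 36 + 9 \left(-1 + W\right) \left(-16 + W\right)$)
$t{\left(C \right)} = - \frac{32}{7}$ ($t{\left(C \right)} = -3 + \frac{-5 - \left(8 - 2\right)}{7} = -3 + \frac{-5 - 6}{7} = -3 + \frac{1}{7} \left(-11\right) = -3 - \frac{11}{7} = - \frac{32}{7}$)
$k{\left(w,f \right)} = - \frac{6}{23}$ ($k{\left(w,f \right)} = \frac{\left(-1\right) 24}{92} = \left(-24\right) \frac{1}{92} = - \frac{6}{23}$)
$-283735 + k{\left(t{\left(13 \right)},P{\left(26 \right)} \right)} = -283735 - \frac{6}{23} = - \frac{6525911}{23}$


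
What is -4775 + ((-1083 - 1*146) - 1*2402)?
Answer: -8406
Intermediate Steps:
-4775 + ((-1083 - 1*146) - 1*2402) = -4775 + ((-1083 - 146) - 2402) = -4775 + (-1229 - 2402) = -4775 - 3631 = -8406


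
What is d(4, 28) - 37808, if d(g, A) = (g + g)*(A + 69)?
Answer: -37032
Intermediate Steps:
d(g, A) = 2*g*(69 + A) (d(g, A) = (2*g)*(69 + A) = 2*g*(69 + A))
d(4, 28) - 37808 = 2*4*(69 + 28) - 37808 = 2*4*97 - 37808 = 776 - 37808 = -37032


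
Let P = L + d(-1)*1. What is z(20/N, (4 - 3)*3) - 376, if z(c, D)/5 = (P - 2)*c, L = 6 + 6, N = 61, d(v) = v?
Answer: -22036/61 ≈ -361.25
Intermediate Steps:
L = 12
P = 11 (P = 12 - 1*1 = 12 - 1 = 11)
z(c, D) = 45*c (z(c, D) = 5*((11 - 2)*c) = 5*(9*c) = 45*c)
z(20/N, (4 - 3)*3) - 376 = 45*(20/61) - 376 = 900/61 - 376 = -22036/61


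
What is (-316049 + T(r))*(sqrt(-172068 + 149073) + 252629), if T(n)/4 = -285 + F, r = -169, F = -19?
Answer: -80150339685 - 951795*I*sqrt(2555) ≈ -8.015e+10 - 4.811e+7*I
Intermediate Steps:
T(n) = -1216 (T(n) = 4*(-285 - 19) = 4*(-304) = -1216)
(-316049 + T(r))*(sqrt(-172068 + 149073) + 252629) = (-316049 - 1216)*(sqrt(-172068 + 149073) + 252629) = -317265*(sqrt(-22995) + 252629) = -317265*(3*I*sqrt(2555) + 252629) = -317265*(252629 + 3*I*sqrt(2555)) = -80150339685 - 951795*I*sqrt(2555)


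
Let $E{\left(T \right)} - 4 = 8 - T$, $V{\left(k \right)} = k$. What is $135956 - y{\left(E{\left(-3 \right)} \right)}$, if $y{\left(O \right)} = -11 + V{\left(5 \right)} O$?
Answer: $135892$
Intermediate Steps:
$E{\left(T \right)} = 12 - T$ ($E{\left(T \right)} = 4 - \left(-8 + T\right) = 12 - T$)
$y{\left(O \right)} = -11 + 5 O$
$135956 - y{\left(E{\left(-3 \right)} \right)} = 135956 - \left(-11 + 5 \left(12 - -3\right)\right) = 135956 - \left(-11 + 5 \left(12 + 3\right)\right) = 135956 - \left(-11 + 5 \cdot 15\right) = 135956 - \left(-11 + 75\right) = 135956 - 64 = 135892$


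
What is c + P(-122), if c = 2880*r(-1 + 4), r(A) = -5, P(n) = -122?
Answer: -14522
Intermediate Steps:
c = -14400 (c = 2880*(-5) = -14400)
c + P(-122) = -14400 - 122 = -14522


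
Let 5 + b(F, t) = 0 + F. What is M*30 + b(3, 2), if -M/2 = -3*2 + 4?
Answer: 118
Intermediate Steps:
b(F, t) = -5 + F (b(F, t) = -5 + (0 + F) = -5 + F)
M = 4 (M = -2*(-3*2 + 4) = -2*(-6 + 4) = -2*(-2) = 4)
M*30 + b(3, 2) = 4*30 + (-5 + 3) = 120 - 2 = 118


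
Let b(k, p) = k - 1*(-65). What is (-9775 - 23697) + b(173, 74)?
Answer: -33234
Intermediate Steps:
b(k, p) = 65 + k (b(k, p) = k + 65 = 65 + k)
(-9775 - 23697) + b(173, 74) = (-9775 - 23697) + (65 + 173) = -33472 + 238 = -33234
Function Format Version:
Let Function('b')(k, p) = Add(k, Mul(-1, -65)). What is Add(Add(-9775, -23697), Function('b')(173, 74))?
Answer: -33234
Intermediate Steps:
Function('b')(k, p) = Add(65, k) (Function('b')(k, p) = Add(k, 65) = Add(65, k))
Add(Add(-9775, -23697), Function('b')(173, 74)) = Add(Add(-9775, -23697), Add(65, 173)) = Add(-33472, 238) = -33234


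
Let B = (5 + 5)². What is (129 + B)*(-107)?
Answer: -24503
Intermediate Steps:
B = 100 (B = 10² = 100)
(129 + B)*(-107) = (129 + 100)*(-107) = 229*(-107) = -24503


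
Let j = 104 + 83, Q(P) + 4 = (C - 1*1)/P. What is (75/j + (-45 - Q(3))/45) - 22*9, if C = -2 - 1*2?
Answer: -5010451/25245 ≈ -198.47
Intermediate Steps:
C = -4 (C = -2 - 2 = -4)
Q(P) = -4 - 5/P (Q(P) = -4 + (-4 - 1*1)/P = -4 + (-4 - 1)/P = -4 - 5/P)
j = 187
(75/j + (-45 - Q(3))/45) - 22*9 = (75/187 + (-45 - (-4 - 5/3))/45) - 22*9 = (75*(1/187) + (-45 - (-4 - 5*⅓))*(1/45)) - 198 = (75/187 + (-45 - (-4 - 5/3))*(1/45)) - 198 = (75/187 + (-45 - 1*(-17/3))*(1/45)) - 198 = (75/187 + (-45 + 17/3)*(1/45)) - 198 = (75/187 - 118/3*1/45) - 198 = (75/187 - 118/135) - 198 = -11941/25245 - 198 = -5010451/25245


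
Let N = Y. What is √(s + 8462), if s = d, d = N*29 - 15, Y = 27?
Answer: √9230 ≈ 96.073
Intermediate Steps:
N = 27
d = 768 (d = 27*29 - 15 = 783 - 15 = 768)
s = 768
√(s + 8462) = √(768 + 8462) = √9230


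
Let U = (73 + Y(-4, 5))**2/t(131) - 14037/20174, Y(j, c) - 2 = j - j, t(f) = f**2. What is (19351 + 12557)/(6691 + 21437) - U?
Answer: 4653478307/3097354568 ≈ 1.5024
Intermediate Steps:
Y(j, c) = 2 (Y(j, c) = 2 + (j - j) = 2 + 0 = 2)
U = -972597/2642794 (U = (73 + 2)**2/(131**2) - 14037/20174 = 75**2/17161 - 14037*1/20174 = 5625*(1/17161) - 14037/20174 = 5625/17161 - 14037/20174 = -972597/2642794 ≈ -0.36802)
(19351 + 12557)/(6691 + 21437) - U = (19351 + 12557)/(6691 + 21437) - 1*(-972597/2642794) = 31908/28128 + 972597/2642794 = 31908*(1/28128) + 972597/2642794 = 2659/2344 + 972597/2642794 = 4653478307/3097354568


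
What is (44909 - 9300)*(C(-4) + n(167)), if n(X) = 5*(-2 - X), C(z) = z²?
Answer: -29519861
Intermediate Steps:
n(X) = -10 - 5*X
(44909 - 9300)*(C(-4) + n(167)) = (44909 - 9300)*((-4)² + (-10 - 5*167)) = 35609*(16 + (-10 - 835)) = 35609*(16 - 845) = 35609*(-829) = -29519861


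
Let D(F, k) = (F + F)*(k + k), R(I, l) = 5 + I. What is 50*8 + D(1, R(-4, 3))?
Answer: 404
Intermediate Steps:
D(F, k) = 4*F*k (D(F, k) = (2*F)*(2*k) = 4*F*k)
50*8 + D(1, R(-4, 3)) = 50*8 + 4*1*(5 - 4) = 400 + 4*1*1 = 400 + 4 = 404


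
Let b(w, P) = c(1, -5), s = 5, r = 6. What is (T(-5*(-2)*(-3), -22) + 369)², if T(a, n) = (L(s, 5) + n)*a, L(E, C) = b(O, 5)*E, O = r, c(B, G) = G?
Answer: 3164841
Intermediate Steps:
O = 6
b(w, P) = -5
L(E, C) = -5*E
T(a, n) = a*(-25 + n) (T(a, n) = (-5*5 + n)*a = (-25 + n)*a = a*(-25 + n))
(T(-5*(-2)*(-3), -22) + 369)² = ((-5*(-2)*(-3))*(-25 - 22) + 369)² = ((10*(-3))*(-47) + 369)² = (-30*(-47) + 369)² = (1410 + 369)² = 1779² = 3164841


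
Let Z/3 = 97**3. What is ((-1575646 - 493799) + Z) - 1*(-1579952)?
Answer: 2248526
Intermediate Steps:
Z = 2738019 (Z = 3*97**3 = 3*912673 = 2738019)
((-1575646 - 493799) + Z) - 1*(-1579952) = ((-1575646 - 493799) + 2738019) - 1*(-1579952) = (-2069445 + 2738019) + 1579952 = 668574 + 1579952 = 2248526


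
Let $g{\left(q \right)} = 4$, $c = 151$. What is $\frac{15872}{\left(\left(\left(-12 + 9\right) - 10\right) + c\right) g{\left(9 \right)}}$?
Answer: $\frac{1984}{69} \approx 28.754$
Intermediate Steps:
$\frac{15872}{\left(\left(\left(-12 + 9\right) - 10\right) + c\right) g{\left(9 \right)}} = \frac{15872}{\left(\left(\left(-12 + 9\right) - 10\right) + 151\right) 4} = \frac{15872}{\left(\left(-3 - 10\right) + 151\right) 4} = \frac{15872}{\left(-13 + 151\right) 4} = \frac{15872}{138 \cdot 4} = \frac{15872}{552} = 15872 \cdot \frac{1}{552} = \frac{1984}{69}$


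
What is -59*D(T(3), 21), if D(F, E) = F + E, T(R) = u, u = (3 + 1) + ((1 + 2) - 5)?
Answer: -1357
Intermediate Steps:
u = 2 (u = 4 + (3 - 5) = 4 - 2 = 2)
T(R) = 2
D(F, E) = E + F
-59*D(T(3), 21) = -59*(21 + 2) = -59*23 = -1357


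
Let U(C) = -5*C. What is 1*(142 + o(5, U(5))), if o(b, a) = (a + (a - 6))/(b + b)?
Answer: 682/5 ≈ 136.40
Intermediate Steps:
o(b, a) = (-6 + 2*a)/(2*b) (o(b, a) = (a + (-6 + a))/((2*b)) = (-6 + 2*a)*(1/(2*b)) = (-6 + 2*a)/(2*b))
1*(142 + o(5, U(5))) = 1*(142 + (-3 - 5*5)/5) = 1*(142 + (-3 - 25)/5) = 1*(142 + (1/5)*(-28)) = 1*(142 - 28/5) = 1*(682/5) = 682/5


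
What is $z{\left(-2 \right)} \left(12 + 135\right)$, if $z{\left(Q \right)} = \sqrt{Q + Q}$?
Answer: $294 i \approx 294.0 i$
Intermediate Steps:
$z{\left(Q \right)} = \sqrt{2} \sqrt{Q}$ ($z{\left(Q \right)} = \sqrt{2 Q} = \sqrt{2} \sqrt{Q}$)
$z{\left(-2 \right)} \left(12 + 135\right) = \sqrt{2} \sqrt{-2} \left(12 + 135\right) = \sqrt{2} i \sqrt{2} \cdot 147 = 2 i 147 = 294 i$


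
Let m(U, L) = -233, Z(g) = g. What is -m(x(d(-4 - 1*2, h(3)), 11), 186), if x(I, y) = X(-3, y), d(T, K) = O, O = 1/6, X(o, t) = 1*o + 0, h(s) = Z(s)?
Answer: 233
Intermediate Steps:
h(s) = s
X(o, t) = o (X(o, t) = o + 0 = o)
O = ⅙ ≈ 0.16667
d(T, K) = ⅙
x(I, y) = -3
-m(x(d(-4 - 1*2, h(3)), 11), 186) = -1*(-233) = 233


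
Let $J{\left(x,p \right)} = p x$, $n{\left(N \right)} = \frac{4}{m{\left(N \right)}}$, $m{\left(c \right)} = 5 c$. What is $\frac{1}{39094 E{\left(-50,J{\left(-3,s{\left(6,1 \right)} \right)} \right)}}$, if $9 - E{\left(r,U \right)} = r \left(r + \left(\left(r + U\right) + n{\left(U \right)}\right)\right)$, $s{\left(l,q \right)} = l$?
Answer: $- \frac{9}{2073506666} \approx -4.3405 \cdot 10^{-9}$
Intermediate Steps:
$n{\left(N \right)} = \frac{4}{5 N}$
$E{\left(r,U \right)} = 9 - r \left(U + 2 r + \frac{4}{5 U}\right)$ ($E{\left(r,U \right)} = 9 - r \left(r + \left(\left(r + U\right) + \frac{4}{5 U}\right)\right) = 9 - r \left(r + \left(\left(U + r\right) + \frac{4}{5 U}\right)\right) = 9 - r \left(r + \left(U + r + \frac{4}{5 U}\right)\right) = 9 - r \left(U + 2 r + \frac{4}{5 U}\right)$)
$\frac{1}{39094 E{\left(-50,J{\left(-3,s{\left(6,1 \right)} \right)} \right)}} = \frac{1}{39094 \left(9 - 2 \left(-50\right)^{2} - 6 \left(-3\right) \left(-50\right) - - \frac{40}{6 \left(-3\right)}\right)} = \frac{1}{39094 \left(9 - 5000 - \left(-18\right) \left(-50\right) - - \frac{40}{-18}\right)} = \frac{1}{39094 \left(9 - 5000 - 900 - \left(-40\right) \left(- \frac{1}{18}\right)\right)} = \frac{1}{39094 \left(9 - 5000 - 900 - \frac{20}{9}\right)} = \frac{1}{39094 \left(- \frac{53039}{9}\right)} = \frac{1}{39094} \left(- \frac{9}{53039}\right) = - \frac{9}{2073506666}$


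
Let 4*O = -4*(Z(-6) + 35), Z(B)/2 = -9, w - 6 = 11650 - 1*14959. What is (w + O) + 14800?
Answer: 11480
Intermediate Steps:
w = -3303 (w = 6 + (11650 - 1*14959) = 6 + (11650 - 14959) = 6 - 3309 = -3303)
Z(B) = -18 (Z(B) = 2*(-9) = -18)
O = -17 (O = (-4*(-18 + 35))/4 = (-4*17)/4 = (1/4)*(-68) = -17)
(w + O) + 14800 = (-3303 - 17) + 14800 = -3320 + 14800 = 11480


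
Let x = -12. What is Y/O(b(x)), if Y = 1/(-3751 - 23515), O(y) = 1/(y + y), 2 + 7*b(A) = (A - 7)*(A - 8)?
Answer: -54/13633 ≈ -0.0039610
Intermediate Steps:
b(A) = -2/7 + (-8 + A)*(-7 + A)/7 (b(A) = -2/7 + ((A - 7)*(A - 8))/7 = -2/7 + ((-7 + A)*(-8 + A))/7 = -2/7 + ((-8 + A)*(-7 + A))/7 = -2/7 + (-8 + A)*(-7 + A)/7)
O(y) = 1/(2*y)
Y = -1/27266 (Y = 1/(-27266) = -1/27266 ≈ -3.6676e-5)
Y/O(b(x)) = -1/(27266*(1/(2*(54/7 - 15/7*(-12) + (1/7)*(-12)**2)))) = -1/(27266*(1/(2*(54/7 + 180/7 + (1/7)*144)))) = -1/(27266*(1/(2*(54/7 + 180/7 + 144/7)))) = -1/(27266*((1/2)/54)) = -1/(27266*((1/2)*(1/54))) = -1/(27266*1/108) = -1/27266*108 = -54/13633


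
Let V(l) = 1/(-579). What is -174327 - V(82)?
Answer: -100935332/579 ≈ -1.7433e+5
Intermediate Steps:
V(l) = -1/579
-174327 - V(82) = -174327 - 1*(-1/579) = -174327 + 1/579 = -100935332/579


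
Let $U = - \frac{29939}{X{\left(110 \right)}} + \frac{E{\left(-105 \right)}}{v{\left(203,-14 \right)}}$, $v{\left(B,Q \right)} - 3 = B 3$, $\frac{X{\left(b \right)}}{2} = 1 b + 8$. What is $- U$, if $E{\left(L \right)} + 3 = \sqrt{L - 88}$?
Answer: $\frac{381737}{3009} - \frac{i \sqrt{193}}{612} \approx 126.87 - 0.0227 i$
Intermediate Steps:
$X{\left(b \right)} = 16 + 2 b$ ($X{\left(b \right)} = 2 \left(1 b + 8\right) = 2 \left(b + 8\right) = 2 \left(8 + b\right) = 16 + 2 b$)
$E{\left(L \right)} = -3 + \sqrt{-88 + L}$ ($E{\left(L \right)} = -3 + \sqrt{L - 88} = -3 + \sqrt{-88 + L}$)
$v{\left(B,Q \right)} = 3 + 3 B$ ($v{\left(B,Q \right)} = 3 + B 3 = 3 + 3 B$)
$U = - \frac{381737}{3009} + \frac{i \sqrt{193}}{612}$ ($U = - \frac{29939}{16 + 2 \cdot 110} + \frac{-3 + \sqrt{-88 - 105}}{3 + 3 \cdot 203} = - \frac{29939}{16 + 220} + \frac{-3 + \sqrt{-193}}{3 + 609} = - \frac{29939}{236} + \frac{-3 + i \sqrt{193}}{612} = \left(-29939\right) \frac{1}{236} + \left(-3 + i \sqrt{193}\right) \frac{1}{612} = - \frac{29939}{236} - \left(\frac{1}{204} - \frac{i \sqrt{193}}{612}\right) = - \frac{381737}{3009} + \frac{i \sqrt{193}}{612} \approx -126.87 + 0.0227 i$)
$- U = - (- \frac{381737}{3009} + \frac{i \sqrt{193}}{612}) = \frac{381737}{3009} - \frac{i \sqrt{193}}{612}$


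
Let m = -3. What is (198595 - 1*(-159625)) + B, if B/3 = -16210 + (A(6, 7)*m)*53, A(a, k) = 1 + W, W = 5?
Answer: 306728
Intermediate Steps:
A(a, k) = 6 (A(a, k) = 1 + 5 = 6)
B = -51492 (B = 3*(-16210 + (6*(-3))*53) = 3*(-16210 - 18*53) = 3*(-16210 - 954) = 3*(-17164) = -51492)
(198595 - 1*(-159625)) + B = (198595 - 1*(-159625)) - 51492 = (198595 + 159625) - 51492 = 358220 - 51492 = 306728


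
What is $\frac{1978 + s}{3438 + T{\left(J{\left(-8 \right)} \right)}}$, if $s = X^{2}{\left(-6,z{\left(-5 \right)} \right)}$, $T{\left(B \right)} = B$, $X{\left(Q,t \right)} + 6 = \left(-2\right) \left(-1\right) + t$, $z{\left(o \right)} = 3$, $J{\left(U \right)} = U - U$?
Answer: $\frac{1979}{3438} \approx 0.57563$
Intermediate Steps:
$J{\left(U \right)} = 0$
$X{\left(Q,t \right)} = -4 + t$ ($X{\left(Q,t \right)} = -6 + \left(\left(-2\right) \left(-1\right) + t\right) = -6 + \left(2 + t\right) = -4 + t$)
$s = 1$ ($s = \left(-4 + 3\right)^{2} = \left(-1\right)^{2} = 1$)
$\frac{1978 + s}{3438 + T{\left(J{\left(-8 \right)} \right)}} = \frac{1978 + 1}{3438 + 0} = \frac{1979}{3438}$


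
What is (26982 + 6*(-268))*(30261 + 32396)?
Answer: 1589858718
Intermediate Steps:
(26982 + 6*(-268))*(30261 + 32396) = (26982 - 1608)*62657 = 25374*62657 = 1589858718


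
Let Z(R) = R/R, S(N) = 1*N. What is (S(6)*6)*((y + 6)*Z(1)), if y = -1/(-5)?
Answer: 1116/5 ≈ 223.20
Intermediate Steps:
y = 1/5 (y = -1*(-1/5) = 1/5 ≈ 0.20000)
S(N) = N
Z(R) = 1
(S(6)*6)*((y + 6)*Z(1)) = (6*6)*((1/5 + 6)*1) = 36*((31/5)*1) = 36*(31/5) = 1116/5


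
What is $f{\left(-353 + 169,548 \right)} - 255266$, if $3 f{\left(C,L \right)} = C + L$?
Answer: $- \frac{765434}{3} \approx -2.5514 \cdot 10^{5}$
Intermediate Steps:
$f{\left(C,L \right)} = \frac{C}{3} + \frac{L}{3}$ ($f{\left(C,L \right)} = \frac{C + L}{3} = \frac{C}{3} + \frac{L}{3}$)
$f{\left(-353 + 169,548 \right)} - 255266 = \left(\frac{-353 + 169}{3} + \frac{1}{3} \cdot 548\right) - 255266 = \left(\frac{1}{3} \left(-184\right) + \frac{548}{3}\right) - 255266 = \left(- \frac{184}{3} + \frac{548}{3}\right) - 255266 = \frac{364}{3} - 255266 = - \frac{765434}{3}$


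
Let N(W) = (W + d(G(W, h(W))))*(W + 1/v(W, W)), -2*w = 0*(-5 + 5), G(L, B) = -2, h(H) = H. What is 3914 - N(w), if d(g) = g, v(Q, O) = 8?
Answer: 15657/4 ≈ 3914.3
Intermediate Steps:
w = 0 (w = -0*(-5 + 5) = -0*0 = -½*0 = 0)
N(W) = (-2 + W)*(⅛ + W) (N(W) = (W - 2)*(W + 1/8) = (-2 + W)*(W + ⅛) = (-2 + W)*(⅛ + W))
3914 - N(w) = 3914 - (-¼ + (⅛)*0 + 0*(-2 + 0)) = 3914 - (-¼ + 0 + 0*(-2)) = 3914 - (-¼ + 0 + 0) = 3914 - 1*(-¼) = 3914 + ¼ = 15657/4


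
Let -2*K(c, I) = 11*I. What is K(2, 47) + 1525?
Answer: 2533/2 ≈ 1266.5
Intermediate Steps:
K(c, I) = -11*I/2
K(2, 47) + 1525 = -11/2*47 + 1525 = -517/2 + 1525 = 2533/2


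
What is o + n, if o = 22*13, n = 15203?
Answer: 15489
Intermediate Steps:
o = 286
o + n = 286 + 15203 = 15489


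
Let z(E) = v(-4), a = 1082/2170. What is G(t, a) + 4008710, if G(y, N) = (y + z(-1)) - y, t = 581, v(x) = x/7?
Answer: 28060966/7 ≈ 4.0087e+6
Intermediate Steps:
v(x) = x/7 (v(x) = x*(1/7) = x/7)
a = 541/1085 (a = 1082*(1/2170) = 541/1085 ≈ 0.49862)
z(E) = -4/7 (z(E) = (1/7)*(-4) = -4/7)
G(y, N) = -4/7 (G(y, N) = (y - 4/7) - y = (-4/7 + y) - y = -4/7)
G(t, a) + 4008710 = -4/7 + 4008710 = 28060966/7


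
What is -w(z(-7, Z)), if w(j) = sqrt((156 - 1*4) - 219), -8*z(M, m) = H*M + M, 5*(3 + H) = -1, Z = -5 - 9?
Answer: -I*sqrt(67) ≈ -8.1853*I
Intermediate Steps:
Z = -14
H = -16/5 (H = -3 + (1/5)*(-1) = -3 - 1/5 = -16/5 ≈ -3.2000)
z(M, m) = 11*M/40 (z(M, m) = -(-16*M/5 + M)/8 = -(-11)*M/40 = 11*M/40)
w(j) = I*sqrt(67) (w(j) = sqrt((156 - 4) - 219) = sqrt(152 - 219) = sqrt(-67) = I*sqrt(67))
-w(z(-7, Z)) = -I*sqrt(67)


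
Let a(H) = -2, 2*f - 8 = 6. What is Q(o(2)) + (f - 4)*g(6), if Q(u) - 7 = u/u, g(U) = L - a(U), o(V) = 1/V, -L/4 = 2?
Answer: -10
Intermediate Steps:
L = -8 (L = -4*2 = -8)
f = 7 (f = 4 + (1/2)*6 = 4 + 3 = 7)
g(U) = -6 (g(U) = -8 - 1*(-2) = -8 + 2 = -6)
Q(u) = 8 (Q(u) = 7 + u/u = 7 + 1 = 8)
Q(o(2)) + (f - 4)*g(6) = 8 + (7 - 4)*(-6) = 8 + 3*(-6) = 8 - 18 = -10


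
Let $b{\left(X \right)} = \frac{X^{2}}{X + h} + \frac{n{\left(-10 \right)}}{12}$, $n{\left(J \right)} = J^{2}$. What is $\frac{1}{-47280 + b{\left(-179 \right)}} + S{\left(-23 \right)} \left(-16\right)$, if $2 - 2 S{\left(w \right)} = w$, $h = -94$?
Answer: $- \frac{862480491}{4312402} \approx -200.0$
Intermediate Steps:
$S{\left(w \right)} = 1 - \frac{w}{2}$
$b{\left(X \right)} = \frac{25}{3} + \frac{X^{2}}{-94 + X}$ ($b{\left(X \right)} = \frac{X^{2}}{X - 94} + \frac{\left(-10\right)^{2}}{12} = \frac{X^{2}}{-94 + X} + 100 \cdot \frac{1}{12} = \frac{X^{2}}{-94 + X} + \frac{25}{3} = \frac{25}{3} + \frac{X^{2}}{-94 + X}$)
$\frac{1}{-47280 + b{\left(-179 \right)}} + S{\left(-23 \right)} \left(-16\right) = \frac{1}{-47280 + \frac{-2350 + 3 \left(-179\right)^{2} + 25 \left(-179\right)}{3 \left(-94 - 179\right)}} + \left(1 - - \frac{23}{2}\right) \left(-16\right) = \frac{1}{-47280 + \frac{-2350 + 3 \cdot 32041 - 4475}{3 \left(-273\right)}} + \left(1 + \frac{23}{2}\right) \left(-16\right) = \frac{1}{-47280 + \frac{1}{3} \left(- \frac{1}{273}\right) \left(-2350 + 96123 - 4475\right)} + \frac{25}{2} \left(-16\right) = \frac{1}{-47280 + \frac{1}{3} \left(- \frac{1}{273}\right) 89298} - 200 = \frac{1}{-47280 - \frac{9922}{91}} - 200 = \frac{1}{- \frac{4312402}{91}} - 200 = - \frac{91}{4312402} - 200 = - \frac{862480491}{4312402}$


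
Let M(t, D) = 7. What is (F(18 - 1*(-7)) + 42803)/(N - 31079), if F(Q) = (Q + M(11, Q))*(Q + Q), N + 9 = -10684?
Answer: -14801/13924 ≈ -1.0630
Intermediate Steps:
N = -10693 (N = -9 - 10684 = -10693)
F(Q) = 2*Q*(7 + Q) (F(Q) = (Q + 7)*(Q + Q) = (7 + Q)*(2*Q) = 2*Q*(7 + Q))
(F(18 - 1*(-7)) + 42803)/(N - 31079) = (2*(18 - 1*(-7))*(7 + (18 - 1*(-7))) + 42803)/(-10693 - 31079) = (2*(18 + 7)*(7 + (18 + 7)) + 42803)/(-41772) = (2*25*(7 + 25) + 42803)*(-1/41772) = (2*25*32 + 42803)*(-1/41772) = (1600 + 42803)*(-1/41772) = 44403*(-1/41772) = -14801/13924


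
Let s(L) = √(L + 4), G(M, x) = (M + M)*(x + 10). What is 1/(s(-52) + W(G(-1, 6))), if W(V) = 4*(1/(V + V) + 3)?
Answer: 3056/48769 - 1024*I*√3/48769 ≈ 0.062663 - 0.036368*I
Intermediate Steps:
G(M, x) = 2*M*(10 + x) (G(M, x) = (2*M)*(10 + x) = 2*M*(10 + x))
s(L) = √(4 + L)
W(V) = 12 + 2/V (W(V) = 4*(1/(2*V) + 3) = 4*(3 + 1/(2*V)) = 12 + 2/V)
1/(s(-52) + W(G(-1, 6))) = 1/(√(4 - 52) + (12 + 2/((2*(-1)*(10 + 6))))) = 1/(√(-48) + (12 + 2/((2*(-1)*16)))) = 1/(4*I*√3 + (12 + 2/(-32))) = 1/(4*I*√3 + (12 + 2*(-1/32))) = 1/(4*I*√3 + (12 - 1/16)) = 1/(4*I*√3 + 191/16) = 1/(191/16 + 4*I*√3)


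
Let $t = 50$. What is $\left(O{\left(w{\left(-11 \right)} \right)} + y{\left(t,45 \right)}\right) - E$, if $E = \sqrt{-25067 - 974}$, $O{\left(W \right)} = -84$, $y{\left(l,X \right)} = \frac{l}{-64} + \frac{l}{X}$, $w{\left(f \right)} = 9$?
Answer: $- \frac{24097}{288} - i \sqrt{26041} \approx -83.67 - 161.37 i$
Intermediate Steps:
$y{\left(l,X \right)} = - \frac{l}{64} + \frac{l}{X}$ ($y{\left(l,X \right)} = l \left(- \frac{1}{64}\right) + \frac{l}{X} = - \frac{l}{64} + \frac{l}{X}$)
$E = i \sqrt{26041}$ ($E = \sqrt{-26041} = i \sqrt{26041} \approx 161.37 i$)
$\left(O{\left(w{\left(-11 \right)} \right)} + y{\left(t,45 \right)}\right) - E = \left(-84 + \left(\left(- \frac{1}{64}\right) 50 + \frac{50}{45}\right)\right) - i \sqrt{26041} = \left(-84 + \left(- \frac{25}{32} + 50 \cdot \frac{1}{45}\right)\right) - i \sqrt{26041} = \left(-84 + \left(- \frac{25}{32} + \frac{10}{9}\right)\right) - i \sqrt{26041} = \left(-84 + \frac{95}{288}\right) - i \sqrt{26041} = - \frac{24097}{288} - i \sqrt{26041}$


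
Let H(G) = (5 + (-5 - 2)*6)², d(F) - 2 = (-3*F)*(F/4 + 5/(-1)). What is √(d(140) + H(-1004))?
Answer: I*√11229 ≈ 105.97*I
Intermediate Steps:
d(F) = 2 - 3*F*(-5 + F/4) (d(F) = 2 + (-3*F)*(F/4 + 5/(-1)) = 2 + (-3*F)*(F*(¼) + 5*(-1)) = 2 + (-3*F)*(F/4 - 5) = 2 + (-3*F)*(-5 + F/4) = 2 - 3*F*(-5 + F/4))
H(G) = 1369 (H(G) = (5 - 7*6)² = (5 - 42)² = (-37)² = 1369)
√(d(140) + H(-1004)) = √((2 + 15*140 - ¾*140²) + 1369) = √((2 + 2100 - ¾*19600) + 1369) = √((2 + 2100 - 14700) + 1369) = √(-12598 + 1369) = √(-11229) = I*√11229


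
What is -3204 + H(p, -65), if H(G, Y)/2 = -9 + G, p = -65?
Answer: -3352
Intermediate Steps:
H(G, Y) = -18 + 2*G (H(G, Y) = 2*(-9 + G) = -18 + 2*G)
-3204 + H(p, -65) = -3204 + (-18 + 2*(-65)) = -3204 + (-18 - 130) = -3204 - 148 = -3352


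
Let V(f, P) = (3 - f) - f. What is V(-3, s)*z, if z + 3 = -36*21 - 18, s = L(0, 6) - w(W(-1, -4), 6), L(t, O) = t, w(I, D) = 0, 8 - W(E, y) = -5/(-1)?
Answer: -6993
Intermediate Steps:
W(E, y) = 3 (W(E, y) = 8 - (-5)/(-1) = 8 - (-5)*(-1) = 8 - 1*5 = 8 - 5 = 3)
s = 0 (s = 0 - 1*0 = 0 + 0 = 0)
V(f, P) = 3 - 2*f
z = -777 (z = -3 + (-36*21 - 18) = -3 + (-756 - 18) = -3 - 774 = -777)
V(-3, s)*z = (3 - 2*(-3))*(-777) = (3 + 6)*(-777) = 9*(-777) = -6993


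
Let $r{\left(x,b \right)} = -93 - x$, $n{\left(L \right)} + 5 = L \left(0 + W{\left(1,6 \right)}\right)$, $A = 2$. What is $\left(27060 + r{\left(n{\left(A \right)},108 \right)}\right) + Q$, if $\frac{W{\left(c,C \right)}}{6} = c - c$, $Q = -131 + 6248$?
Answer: $33089$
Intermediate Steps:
$Q = 6117$
$W{\left(c,C \right)} = 0$ ($W{\left(c,C \right)} = 6 \left(c - c\right) = 6 \cdot 0 = 0$)
$n{\left(L \right)} = -5$ ($n{\left(L \right)} = -5 + L \left(0 + 0\right) = -5 + L 0 = -5 + 0 = -5$)
$\left(27060 + r{\left(n{\left(A \right)},108 \right)}\right) + Q = \left(27060 - 88\right) + 6117 = 26972 + 6117 = 33089$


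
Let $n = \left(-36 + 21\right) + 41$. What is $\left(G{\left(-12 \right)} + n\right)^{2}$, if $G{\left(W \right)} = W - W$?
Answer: $676$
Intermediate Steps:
$G{\left(W \right)} = 0$
$n = 26$ ($n = -15 + 41 = 26$)
$\left(G{\left(-12 \right)} + n\right)^{2} = \left(0 + 26\right)^{2} = 26^{2} = 676$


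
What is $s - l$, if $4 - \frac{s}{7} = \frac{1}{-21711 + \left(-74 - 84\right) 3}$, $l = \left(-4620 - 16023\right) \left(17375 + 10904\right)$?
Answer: $\frac{12950791583632}{22185} \approx 5.8376 \cdot 10^{8}$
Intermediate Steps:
$l = -583763397$ ($l = \left(-20643\right) 28279 = -583763397$)
$s = \frac{621187}{22185}$ ($s = 28 - \frac{7}{-21711 + \left(-74 - 84\right) 3} = 28 - \frac{7}{-21711 - 474} = 28 - \frac{7}{-22185} = 28 - - \frac{7}{22185} = 28 + \frac{7}{22185} = \frac{621187}{22185} \approx 28.0$)
$s - l = \frac{621187}{22185} - -583763397 = \frac{621187}{22185} + 583763397 = \frac{12950791583632}{22185}$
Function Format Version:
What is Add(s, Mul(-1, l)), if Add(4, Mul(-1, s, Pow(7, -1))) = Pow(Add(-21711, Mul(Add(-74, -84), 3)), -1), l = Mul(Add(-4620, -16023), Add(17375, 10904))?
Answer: Rational(12950791583632, 22185) ≈ 5.8376e+8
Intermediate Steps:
l = -583763397 (l = Mul(-20643, 28279) = -583763397)
s = Rational(621187, 22185) (s = Add(28, Mul(-7, Pow(Add(-21711, Mul(Add(-74, -84), 3)), -1))) = Add(28, Mul(-7, Pow(Add(-21711, Mul(-158, 3)), -1))) = Add(28, Mul(-7, Pow(Add(-21711, -474), -1))) = Add(28, Mul(-7, Pow(-22185, -1))) = Add(28, Mul(-7, Rational(-1, 22185))) = Add(28, Rational(7, 22185)) = Rational(621187, 22185) ≈ 28.000)
Add(s, Mul(-1, l)) = Add(Rational(621187, 22185), Mul(-1, -583763397)) = Add(Rational(621187, 22185), 583763397) = Rational(12950791583632, 22185)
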